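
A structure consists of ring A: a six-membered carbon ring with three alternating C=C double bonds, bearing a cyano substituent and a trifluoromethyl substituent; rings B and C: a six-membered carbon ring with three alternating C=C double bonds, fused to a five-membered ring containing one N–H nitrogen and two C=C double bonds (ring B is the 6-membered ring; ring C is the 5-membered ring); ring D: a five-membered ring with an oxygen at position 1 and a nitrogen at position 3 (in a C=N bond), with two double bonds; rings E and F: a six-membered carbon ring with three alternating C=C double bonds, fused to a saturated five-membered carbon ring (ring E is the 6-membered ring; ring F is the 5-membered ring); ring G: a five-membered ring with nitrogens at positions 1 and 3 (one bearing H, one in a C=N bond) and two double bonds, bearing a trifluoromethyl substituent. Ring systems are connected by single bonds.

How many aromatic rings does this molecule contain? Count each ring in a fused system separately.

6

Ring A has a continuous p-orbital overlap around the ring; 3 ring double bonds give 6 π electrons. Since 6 = 4n+2 (n=1), ring A is aromatic (benzene).
Rings B and C form a fused bicyclic system (with one N–H) with 9 sp² atoms and 10 π electrons from ring double bonds plus a heteroatom lone pair. 10 = 4(2)+2, so the system is aromatic and both rings count as aromatic (indole).
Ring D has a continuous p-orbital overlap around the ring; 2 ring double bonds (4 π electrons) plus a heteroatom lone pair (2) give 6 π electrons. 6 = 4(1)+2, so ring D is aromatic (oxazole).
Ring E is planar and fully conjugated; 3 ring double bonds give 6 π electrons. Since 6 = 4n+2 (n=1), ring E is aromatic (benzene ring).
Ring F has three sp³ carbons, so it is not fully conjugated — not aromatic (cyclopentane ring).
Ring G is planar and fully conjugated; 2 ring double bonds (4 π electrons) plus a heteroatom lone pair (2) give 6 π electrons. That satisfies 4n+2 with n=1, so ring G is aromatic (imidazole).
Aromatic: A, B, C, D, E, G. Total: 6.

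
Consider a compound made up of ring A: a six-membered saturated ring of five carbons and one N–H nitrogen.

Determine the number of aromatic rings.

Ring A has only sp³ atoms, so it is not fully conjugated — not aromatic (piperidine).

0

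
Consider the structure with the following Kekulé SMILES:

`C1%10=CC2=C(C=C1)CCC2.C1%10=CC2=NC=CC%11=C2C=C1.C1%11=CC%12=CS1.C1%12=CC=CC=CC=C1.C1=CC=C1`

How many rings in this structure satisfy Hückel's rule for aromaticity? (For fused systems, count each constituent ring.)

4

The SMILES encodes a six-membered carbon ring with three alternating C=C double bonds, fused to a saturated five-membered carbon ring; two fused six-membered rings, each with three alternating double bonds; one ring is all carbon and the other has one ring nitrogen; a five-membered ring of four carbons and one sulfur, with two C=C double bonds; an eight-membered carbon ring with four alternating C=C double bonds; a four-membered carbon ring with two alternating C=C double bonds.
The 6-membered ring is fully conjugated (every ring atom contributes a p orbital); 3 ring double bonds give 6 π electrons. That satisfies 4n+2 with n=1, so it is aromatic (benzene ring).
The 5-membered ring has three sp³ carbons, so it is not fully conjugated — not aromatic (cyclopentane ring).
The fused 6/6-membered bicyclic (with one nitrogen) is a single π system with 10 sp² atoms and 10 π electrons from ring double bonds. 10 = 4(2)+2, so the system is aromatic and both rings count as aromatic (quinoline).
The 5-membered ring with one sulfur has a continuous p-orbital overlap around the ring; 2 ring double bonds (4 π electrons) plus a heteroatom lone pair (2) give 6 π electrons. Since 6 = 4n+2 (n=1), it is aromatic (thiophene).
The 8-membered ring has only sp² ring atoms; a planar conformation would have a fully conjugated π system of 8 electrons. But 8 = 4(2), which is 4n not 4n+2, so it is not aromatic (cyclooctatetraene) — cyclooctatetraene distorts into a non-planar tub to avoid antiaromaticity.
The 4-membered ring has only sp² ring atoms; a planar conformation would have a fully conjugated π system of 4 electrons. But 4 = 4(1), which is 4n not 4n+2, so it is not aromatic (cyclobutadiene) — cyclobutadiene is antiaromatic and distorts to a rectangle.
4 of the 7 rings are aromatic. Total: 4.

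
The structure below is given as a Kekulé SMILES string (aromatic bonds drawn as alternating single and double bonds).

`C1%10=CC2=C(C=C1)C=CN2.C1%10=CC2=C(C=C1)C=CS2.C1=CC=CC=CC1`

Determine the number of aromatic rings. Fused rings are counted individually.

4

The SMILES encodes a six-membered carbon ring with three alternating C=C double bonds, fused to a five-membered ring containing one N–H nitrogen and two C=C double bonds; a six-membered carbon ring with three alternating C=C double bonds, fused to a five-membered ring containing one sulfur and two C=C double bonds; a seven-membered carbon ring with three C=C double bonds and one sp³ carbon.
The fused 6/5-membered bicyclic (with one N–H) is a single π system with 9 sp² atoms and 10 π electrons from ring double bonds plus a heteroatom lone pair. 10 = 4(2)+2, so the system is aromatic and both rings count as aromatic (indole).
The fused 6/5-membered bicyclic (with one sulfur) is a single π system with 9 sp² atoms and 10 π electrons from ring double bonds plus a heteroatom lone pair. 10 = 4(2)+2, so the system is aromatic and both rings count as aromatic (benzothiophene).
The 7-membered ring has one sp³ carbon, so it is not fully conjugated — not aromatic (cycloheptatriene).
4 of the 5 rings are aromatic. Total: 4.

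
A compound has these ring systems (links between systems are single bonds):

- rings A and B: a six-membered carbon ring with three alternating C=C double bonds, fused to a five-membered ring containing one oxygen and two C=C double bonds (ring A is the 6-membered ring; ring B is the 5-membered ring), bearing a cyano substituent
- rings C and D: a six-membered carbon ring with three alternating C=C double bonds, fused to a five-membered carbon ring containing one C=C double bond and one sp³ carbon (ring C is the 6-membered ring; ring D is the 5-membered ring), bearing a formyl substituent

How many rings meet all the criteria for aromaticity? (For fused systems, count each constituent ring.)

Rings A and B form a fused bicyclic system (with one oxygen) with 9 sp² atoms and 10 π electrons from ring double bonds plus a heteroatom lone pair. 10 = 4(2)+2, so the system is aromatic and both rings count as aromatic (benzofuran).
Ring C is fully conjugated (every ring atom contributes a p orbital); 3 ring double bonds give 6 π electrons. Since 6 = 4n+2 (n=1), ring C is aromatic (benzene ring).
Ring D has one sp³ carbon, so it is not fully conjugated — not aromatic (cyclopentene ring).
Aromatic: A, B, C. Total: 3.

3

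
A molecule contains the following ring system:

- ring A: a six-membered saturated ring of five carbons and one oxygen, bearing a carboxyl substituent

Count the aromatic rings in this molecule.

0

Ring A has only sp³ atoms, so it is not fully conjugated — not aromatic (tetrahydropyran).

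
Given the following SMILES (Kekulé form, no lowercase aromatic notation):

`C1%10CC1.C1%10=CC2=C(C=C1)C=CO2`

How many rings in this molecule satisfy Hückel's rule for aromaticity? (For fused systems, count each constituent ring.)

2

The SMILES encodes a three-membered saturated carbon ring; a six-membered carbon ring with three alternating C=C double bonds, fused to a five-membered ring containing one oxygen and two C=C double bonds.
The 3-membered ring has only sp³ atoms, so it is not fully conjugated — not aromatic (cyclopropane).
The fused 6/5-membered bicyclic (with one oxygen) is a single π system with 9 sp² atoms and 10 π electrons from ring double bonds plus a heteroatom lone pair. 10 = 4(2)+2, so the system is aromatic and both rings count as aromatic (benzofuran).
2 of the 3 rings are aromatic. Total: 2.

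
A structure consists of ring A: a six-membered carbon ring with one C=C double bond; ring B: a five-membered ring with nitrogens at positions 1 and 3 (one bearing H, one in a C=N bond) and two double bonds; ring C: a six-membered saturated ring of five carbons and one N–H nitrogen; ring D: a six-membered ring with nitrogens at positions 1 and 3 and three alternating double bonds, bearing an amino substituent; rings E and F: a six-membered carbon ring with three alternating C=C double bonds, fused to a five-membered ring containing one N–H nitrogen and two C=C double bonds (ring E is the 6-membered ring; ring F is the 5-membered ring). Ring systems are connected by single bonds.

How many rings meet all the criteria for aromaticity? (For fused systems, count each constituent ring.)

4

Ring A has four sp³ carbons, so it is not fully conjugated — not aromatic (cyclohexene).
Ring B has a continuous p-orbital overlap around the ring; 2 ring double bonds (4 π electrons) plus a heteroatom lone pair (2) give 6 π electrons. That satisfies 4n+2 with n=1, so ring B is aromatic (imidazole).
Ring C has only sp³ atoms, so it is not fully conjugated — not aromatic (piperidine).
Ring D is planar and fully conjugated; 3 ring double bonds give 6 π electrons. Since 6 = 4n+2 (n=1), ring D is aromatic (pyrimidine).
Rings E and F form a fused bicyclic system (with one N–H) with 9 sp² atoms and 10 π electrons from ring double bonds plus a heteroatom lone pair. 10 = 4(2)+2, so the system is aromatic and both rings count as aromatic (indole).
Aromatic: B, D, E, F. Total: 4.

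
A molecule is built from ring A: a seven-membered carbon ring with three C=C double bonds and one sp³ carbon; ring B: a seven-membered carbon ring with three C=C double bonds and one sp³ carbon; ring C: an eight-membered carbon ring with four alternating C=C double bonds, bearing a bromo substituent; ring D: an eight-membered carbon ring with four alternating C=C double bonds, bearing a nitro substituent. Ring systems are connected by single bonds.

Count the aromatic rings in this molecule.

0

Ring A has one sp³ carbon, so it is not fully conjugated — not aromatic (cycloheptatriene).
Ring B has one sp³ carbon, so it is not fully conjugated — not aromatic (cycloheptatriene).
Ring C has only sp² ring atoms; a planar conformation would have a fully conjugated π system of 8 electrons. But 8 = 4(2), which is 4n not 4n+2, so ring C is not aromatic (cyclooctatetraene) — cyclooctatetraene distorts into a non-planar tub to avoid antiaromaticity.
Ring D has only sp² ring atoms; a planar conformation would have a fully conjugated π system of 8 electrons. But 8 = 4(2), which is 4n not 4n+2, so ring D is not aromatic (cyclooctatetraene) — cyclooctatetraene distorts into a non-planar tub to avoid antiaromaticity.
No ring is aromatic. Total: 0.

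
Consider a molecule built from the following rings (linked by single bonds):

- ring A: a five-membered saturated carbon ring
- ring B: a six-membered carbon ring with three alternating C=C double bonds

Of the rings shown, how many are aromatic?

Ring A has only sp³ atoms, so it is not fully conjugated — not aromatic (cyclopentane).
Ring B has a continuous p-orbital overlap around the ring; 3 ring double bonds give 6 π electrons. That satisfies 4n+2 with n=1, so ring B is aromatic (benzene).
Aromatic: B. Total: 1.

1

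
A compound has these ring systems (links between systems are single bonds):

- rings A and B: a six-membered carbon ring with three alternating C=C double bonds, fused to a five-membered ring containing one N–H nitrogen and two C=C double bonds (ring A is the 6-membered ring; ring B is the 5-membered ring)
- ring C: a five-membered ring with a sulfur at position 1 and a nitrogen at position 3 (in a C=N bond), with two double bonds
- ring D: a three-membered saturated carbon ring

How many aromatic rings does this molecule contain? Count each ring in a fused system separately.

Rings A and B form a fused bicyclic system (with one N–H) with 9 sp² atoms and 10 π electrons from ring double bonds plus a heteroatom lone pair. 10 = 4(2)+2, so the system is aromatic and both rings count as aromatic (indole).
Ring C is fully conjugated (every ring atom contributes a p orbital); 2 ring double bonds (4 π electrons) plus a heteroatom lone pair (2) give 6 π electrons. That satisfies 4n+2 with n=1, so ring C is aromatic (thiazole).
Ring D has only sp³ atoms, so it is not fully conjugated — not aromatic (cyclopropane).
Aromatic: A, B, C. Total: 3.

3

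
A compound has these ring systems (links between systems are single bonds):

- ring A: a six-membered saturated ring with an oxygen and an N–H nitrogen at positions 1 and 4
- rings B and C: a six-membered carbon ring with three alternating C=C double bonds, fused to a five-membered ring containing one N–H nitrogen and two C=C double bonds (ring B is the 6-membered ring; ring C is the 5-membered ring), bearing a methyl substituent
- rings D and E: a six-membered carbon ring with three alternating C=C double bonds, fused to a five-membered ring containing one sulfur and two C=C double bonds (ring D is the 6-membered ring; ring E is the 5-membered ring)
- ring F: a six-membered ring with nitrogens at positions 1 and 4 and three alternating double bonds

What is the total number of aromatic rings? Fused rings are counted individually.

Ring A has only sp³ atoms, so it is not fully conjugated — not aromatic (morpholine).
Rings B and C form a fused bicyclic system (with one N–H) with 9 sp² atoms and 10 π electrons from ring double bonds plus a heteroatom lone pair. 10 = 4(2)+2, so the system is aromatic and both rings count as aromatic (indole).
Rings D and E form a fused bicyclic system (with one sulfur) with 9 sp² atoms and 10 π electrons from ring double bonds plus a heteroatom lone pair. 10 = 4(2)+2, so the system is aromatic and both rings count as aromatic (benzothiophene).
Ring F has a continuous p-orbital overlap around the ring; 3 ring double bonds give 6 π electrons. 6 = 4(1)+2, so ring F is aromatic (pyrazine).
Aromatic: B, C, D, E, F. Total: 5.

5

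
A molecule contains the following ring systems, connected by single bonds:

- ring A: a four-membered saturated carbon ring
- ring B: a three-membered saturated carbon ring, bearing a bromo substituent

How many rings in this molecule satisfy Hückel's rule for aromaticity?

0

Ring A has only sp³ atoms, so it is not fully conjugated — not aromatic (cyclobutane).
Ring B has only sp³ atoms, so it is not fully conjugated — not aromatic (cyclopropane).
No ring is aromatic. Total: 0.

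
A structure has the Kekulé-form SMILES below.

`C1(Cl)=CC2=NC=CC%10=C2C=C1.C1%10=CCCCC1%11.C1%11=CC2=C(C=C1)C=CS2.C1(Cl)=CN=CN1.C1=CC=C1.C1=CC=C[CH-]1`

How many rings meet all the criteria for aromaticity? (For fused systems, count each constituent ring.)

The SMILES encodes two fused six-membered rings, each with three alternating double bonds; one ring is all carbon and the other has one ring nitrogen; a six-membered carbon ring with one C=C double bond; a six-membered carbon ring with three alternating C=C double bonds, fused to a five-membered ring containing one sulfur and two C=C double bonds; a five-membered ring with nitrogens at positions 1 and 3 (one bearing H, one in a C=N bond) and two double bonds; a four-membered carbon ring with two alternating C=C double bonds; a five-membered all-carbon ring bearing a negative charge on one carbon, with two C=C double bonds.
The fused 6/6-membered bicyclic (with one nitrogen) is a single π system with 10 sp² atoms and 10 π electrons from ring double bonds. 10 = 4(2)+2, so the system is aromatic and both rings count as aromatic (quinoline).
The 6-membered ring has four sp³ carbons, so it is not fully conjugated — not aromatic (cyclohexene).
The fused 6/5-membered bicyclic (with one sulfur) is a single π system with 9 sp² atoms and 10 π electrons from ring double bonds plus a heteroatom lone pair. 10 = 4(2)+2, so the system is aromatic and both rings count as aromatic (benzothiophene).
The 5-membered ring with two nitrogens (one N–H, one =N–) has a continuous p-orbital overlap around the ring; 2 ring double bonds (4 π electrons) plus a heteroatom lone pair (2) give 6 π electrons. Since 6 = 4n+2 (n=1), it is aromatic (imidazole).
The 4-membered ring has only sp² ring atoms; a planar conformation would have a fully conjugated π system of 4 electrons. But 4 = 4(1), which is 4n not 4n+2, so it is not aromatic (cyclobutadiene) — cyclobutadiene is antiaromatic and distorts to a rectangle.
The 5-membered ring is planar and fully conjugated; 2 ring double bonds (4 π electrons) plus the carbanion lone pair (2) give 6 π electrons. That satisfies 4n+2 with n=1, so it is aromatic (cyclopentadienyl anion).
6 of the 8 rings are aromatic. Total: 6.

6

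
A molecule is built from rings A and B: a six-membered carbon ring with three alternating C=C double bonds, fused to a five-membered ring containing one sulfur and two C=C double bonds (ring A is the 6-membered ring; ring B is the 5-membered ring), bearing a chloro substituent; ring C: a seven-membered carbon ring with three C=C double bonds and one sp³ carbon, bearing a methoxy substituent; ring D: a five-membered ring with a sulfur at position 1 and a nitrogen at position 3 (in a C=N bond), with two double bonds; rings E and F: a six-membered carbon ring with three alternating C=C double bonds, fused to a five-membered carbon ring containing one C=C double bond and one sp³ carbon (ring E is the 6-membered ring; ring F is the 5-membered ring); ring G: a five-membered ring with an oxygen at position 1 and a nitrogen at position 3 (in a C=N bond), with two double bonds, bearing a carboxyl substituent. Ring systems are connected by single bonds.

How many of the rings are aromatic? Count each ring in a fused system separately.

Rings A and B form a fused bicyclic system (with one sulfur) with 9 sp² atoms and 10 π electrons from ring double bonds plus a heteroatom lone pair. 10 = 4(2)+2, so the system is aromatic and both rings count as aromatic (benzothiophene).
Ring C has one sp³ carbon, so it is not fully conjugated — not aromatic (cycloheptatriene).
Ring D is fully conjugated (every ring atom contributes a p orbital); 2 ring double bonds (4 π electrons) plus a heteroatom lone pair (2) give 6 π electrons. That satisfies 4n+2 with n=1, so ring D is aromatic (thiazole).
Ring E is planar and fully conjugated; 3 ring double bonds give 6 π electrons. That satisfies 4n+2 with n=1, so ring E is aromatic (benzene ring).
Ring F has one sp³ carbon, so it is not fully conjugated — not aromatic (cyclopentene ring).
Ring G has a continuous p-orbital overlap around the ring; 2 ring double bonds (4 π electrons) plus a heteroatom lone pair (2) give 6 π electrons. Since 6 = 4n+2 (n=1), ring G is aromatic (oxazole).
Aromatic: A, B, D, E, G. Total: 5.

5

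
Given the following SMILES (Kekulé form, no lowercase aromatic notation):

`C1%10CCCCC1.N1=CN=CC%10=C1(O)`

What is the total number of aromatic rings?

The SMILES encodes a six-membered saturated carbon ring; a six-membered ring with nitrogens at positions 1 and 3 and three alternating double bonds.
The 6-membered ring has only sp³ atoms, so it is not fully conjugated — not aromatic (cyclohexane).
The 6-membered ring with two nitrogens (1,3) is fully conjugated (every ring atom contributes a p orbital); 3 ring double bonds give 6 π electrons. Since 6 = 4n+2 (n=1), it is aromatic (pyrimidine).
1 of the 2 rings is aromatic. Total: 1.

1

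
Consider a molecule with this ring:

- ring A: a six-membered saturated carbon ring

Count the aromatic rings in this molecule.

Ring A has only sp³ atoms, so it is not fully conjugated — not aromatic (cyclohexane).

0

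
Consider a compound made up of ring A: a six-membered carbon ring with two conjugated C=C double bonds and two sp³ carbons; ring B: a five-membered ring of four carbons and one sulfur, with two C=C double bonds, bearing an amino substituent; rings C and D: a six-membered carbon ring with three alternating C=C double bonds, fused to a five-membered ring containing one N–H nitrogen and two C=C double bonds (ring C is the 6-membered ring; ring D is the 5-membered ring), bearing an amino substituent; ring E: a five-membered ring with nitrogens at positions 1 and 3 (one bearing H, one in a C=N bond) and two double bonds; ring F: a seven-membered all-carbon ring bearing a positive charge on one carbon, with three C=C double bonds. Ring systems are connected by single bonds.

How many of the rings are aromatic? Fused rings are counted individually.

Ring A has two sp³ carbons, so it is not fully conjugated — not aromatic (1,3-cyclohexadiene).
Ring B is planar and fully conjugated; 2 ring double bonds (4 π electrons) plus a heteroatom lone pair (2) give 6 π electrons. Since 6 = 4n+2 (n=1), ring B is aromatic (thiophene).
Rings C and D form a fused bicyclic system (with one N–H) with 9 sp² atoms and 10 π electrons from ring double bonds plus a heteroatom lone pair. 10 = 4(2)+2, so the system is aromatic and both rings count as aromatic (indole).
Ring E is planar and fully conjugated; 2 ring double bonds (4 π electrons) plus a heteroatom lone pair (2) give 6 π electrons. 6 = 4(1)+2, so ring E is aromatic (imidazole).
Ring F is fully conjugated (every ring atom contributes a p orbital); 3 ring double bonds (6 π electrons) plus the carbocation's empty p orbital (0, but keeps the ring conjugated) give 6 π electrons. 6 = 4(1)+2, so ring F is aromatic (tropylium cation).
Aromatic: B, C, D, E, F. Total: 5.

5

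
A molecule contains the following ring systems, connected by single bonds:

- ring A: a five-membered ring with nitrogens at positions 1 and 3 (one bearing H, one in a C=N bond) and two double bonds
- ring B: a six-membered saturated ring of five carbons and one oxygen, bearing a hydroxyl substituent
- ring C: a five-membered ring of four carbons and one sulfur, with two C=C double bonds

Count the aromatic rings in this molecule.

Ring A is planar and fully conjugated; 2 ring double bonds (4 π electrons) plus a heteroatom lone pair (2) give 6 π electrons. That satisfies 4n+2 with n=1, so ring A is aromatic (imidazole).
Ring B has only sp³ atoms, so it is not fully conjugated — not aromatic (tetrahydropyran).
Ring C is fully conjugated (every ring atom contributes a p orbital); 2 ring double bonds (4 π electrons) plus a heteroatom lone pair (2) give 6 π electrons. That satisfies 4n+2 with n=1, so ring C is aromatic (thiophene).
Aromatic: A, C. Total: 2.

2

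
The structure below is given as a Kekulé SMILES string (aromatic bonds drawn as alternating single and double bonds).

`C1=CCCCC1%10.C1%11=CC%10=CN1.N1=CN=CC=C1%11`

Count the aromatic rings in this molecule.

The SMILES encodes a six-membered carbon ring with one C=C double bond; a five-membered ring of four carbons and one nitrogen bearing a hydrogen, with two C=C double bonds; a six-membered ring with nitrogens at positions 1 and 3 and three alternating double bonds.
The 6-membered ring has four sp³ carbons, so it is not fully conjugated — not aromatic (cyclohexene).
The 5-membered ring with one N–H is planar and fully conjugated; 2 ring double bonds (4 π electrons) plus a heteroatom lone pair (2) give 6 π electrons. That satisfies 4n+2 with n=1, so it is aromatic (pyrrole).
The 6-membered ring with two nitrogens (1,3) is planar and fully conjugated; 3 ring double bonds give 6 π electrons. 6 = 4(1)+2, so it is aromatic (pyrimidine).
2 of the 3 rings are aromatic. Total: 2.

2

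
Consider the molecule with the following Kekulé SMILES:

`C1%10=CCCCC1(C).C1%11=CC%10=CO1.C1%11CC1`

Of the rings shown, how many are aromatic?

The SMILES encodes a six-membered carbon ring with one C=C double bond; a five-membered ring of four carbons and one oxygen, with two C=C double bonds; a three-membered saturated carbon ring.
The 6-membered ring has four sp³ carbons, so it is not fully conjugated — not aromatic (cyclohexene).
The 5-membered ring with one oxygen is fully conjugated (every ring atom contributes a p orbital); 2 ring double bonds (4 π electrons) plus a heteroatom lone pair (2) give 6 π electrons. 6 = 4(1)+2, so it is aromatic (furan).
The 3-membered ring has only sp³ atoms, so it is not fully conjugated — not aromatic (cyclopropane).
1 of the 3 rings is aromatic. Total: 1.

1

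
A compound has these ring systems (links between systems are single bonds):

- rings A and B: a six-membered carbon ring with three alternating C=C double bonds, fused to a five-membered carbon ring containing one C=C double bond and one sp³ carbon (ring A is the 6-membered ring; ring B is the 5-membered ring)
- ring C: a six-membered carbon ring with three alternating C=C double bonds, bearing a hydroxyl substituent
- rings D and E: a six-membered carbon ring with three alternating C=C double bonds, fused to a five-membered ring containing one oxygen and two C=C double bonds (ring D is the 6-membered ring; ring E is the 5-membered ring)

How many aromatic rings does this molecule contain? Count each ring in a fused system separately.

4

Ring A is fully conjugated (every ring atom contributes a p orbital); 3 ring double bonds give 6 π electrons. That satisfies 4n+2 with n=1, so ring A is aromatic (benzene ring).
Ring B has one sp³ carbon, so it is not fully conjugated — not aromatic (cyclopentene ring).
Ring C has a continuous p-orbital overlap around the ring; 3 ring double bonds give 6 π electrons. 6 = 4(1)+2, so ring C is aromatic (benzene).
Rings D and E form a fused bicyclic system (with one oxygen) with 9 sp² atoms and 10 π electrons from ring double bonds plus a heteroatom lone pair. 10 = 4(2)+2, so the system is aromatic and both rings count as aromatic (benzofuran).
Aromatic: A, C, D, E. Total: 4.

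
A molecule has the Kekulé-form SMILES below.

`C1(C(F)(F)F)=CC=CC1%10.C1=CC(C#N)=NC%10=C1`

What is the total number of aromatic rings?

1

The SMILES encodes a five-membered carbon ring with two conjugated C=C double bonds and one sp³ carbon; a six-membered ring of five carbons and one nitrogen with three alternating double bonds.
The 5-membered ring has one sp³ carbon, so it is not fully conjugated — not aromatic (cyclopentadiene).
The 6-membered ring with one nitrogen has a continuous p-orbital overlap around the ring; 3 ring double bonds give 6 π electrons. Since 6 = 4n+2 (n=1), it is aromatic (pyridine).
1 of the 2 rings is aromatic. Total: 1.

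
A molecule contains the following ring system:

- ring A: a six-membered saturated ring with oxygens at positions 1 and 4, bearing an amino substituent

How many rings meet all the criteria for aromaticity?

0

Ring A has only sp³ atoms, so it is not fully conjugated — not aromatic (1,4-dioxane).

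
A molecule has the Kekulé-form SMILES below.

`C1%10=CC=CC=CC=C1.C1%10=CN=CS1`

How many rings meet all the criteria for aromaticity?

1

The SMILES encodes an eight-membered carbon ring with four alternating C=C double bonds; a five-membered ring with a sulfur at position 1 and a nitrogen at position 3 (in a C=N bond), with two double bonds.
The 8-membered ring has only sp² ring atoms; a planar conformation would have a fully conjugated π system of 8 electrons. But 8 = 4(2), which is 4n not 4n+2, so it is not aromatic (cyclooctatetraene) — cyclooctatetraene distorts into a non-planar tub to avoid antiaromaticity.
The 5-membered ring with one sulfur and one =N– is planar and fully conjugated; 2 ring double bonds (4 π electrons) plus a heteroatom lone pair (2) give 6 π electrons. That satisfies 4n+2 with n=1, so it is aromatic (thiazole).
1 of the 2 rings is aromatic. Total: 1.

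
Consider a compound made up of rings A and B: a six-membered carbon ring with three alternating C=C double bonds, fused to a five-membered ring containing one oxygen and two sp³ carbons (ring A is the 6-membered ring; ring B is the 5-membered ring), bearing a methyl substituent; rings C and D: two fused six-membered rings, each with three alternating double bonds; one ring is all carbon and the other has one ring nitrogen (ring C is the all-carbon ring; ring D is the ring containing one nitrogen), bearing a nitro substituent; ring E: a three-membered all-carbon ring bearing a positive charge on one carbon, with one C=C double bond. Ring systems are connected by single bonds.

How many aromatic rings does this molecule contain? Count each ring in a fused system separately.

Ring A has a continuous p-orbital overlap around the ring; 3 ring double bonds give 6 π electrons. 6 = 4(1)+2, so ring A is aromatic (benzene ring).
Ring B has two sp³ carbons, so it is not fully conjugated — not aromatic (oxolane ring).
Rings C and D form a fused bicyclic system (with one nitrogen) with 10 sp² atoms and 10 π electrons from ring double bonds. 10 = 4(2)+2, so the system is aromatic and both rings count as aromatic (quinoline).
Ring E is fully conjugated (every ring atom contributes a p orbital); 1 ring double bond (2 π electrons) plus the carbocation's empty p orbital (0, but keeps the ring conjugated) give 2 π electrons. That satisfies 4n+2 with n=0, so ring E is aromatic (cyclopropenyl cation).
Aromatic: A, C, D, E. Total: 4.

4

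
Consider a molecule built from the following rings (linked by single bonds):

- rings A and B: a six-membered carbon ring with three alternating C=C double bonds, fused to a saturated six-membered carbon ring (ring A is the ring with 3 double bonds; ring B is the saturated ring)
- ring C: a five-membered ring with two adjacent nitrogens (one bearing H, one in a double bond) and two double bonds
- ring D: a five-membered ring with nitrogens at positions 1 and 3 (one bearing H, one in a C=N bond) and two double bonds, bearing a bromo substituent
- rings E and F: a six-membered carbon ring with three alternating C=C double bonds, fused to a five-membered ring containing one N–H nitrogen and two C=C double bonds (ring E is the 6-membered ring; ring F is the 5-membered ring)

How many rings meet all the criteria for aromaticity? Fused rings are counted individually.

Ring A is fully conjugated (every ring atom contributes a p orbital); 3 ring double bonds give 6 π electrons. 6 = 4(1)+2, so ring A is aromatic (benzene ring).
Ring B has four sp³ carbons, so it is not fully conjugated — not aromatic (cyclohexane ring).
Ring C has a continuous p-orbital overlap around the ring; 2 ring double bonds (4 π electrons) plus a heteroatom lone pair (2) give 6 π electrons. Since 6 = 4n+2 (n=1), ring C is aromatic (pyrazole).
Ring D is fully conjugated (every ring atom contributes a p orbital); 2 ring double bonds (4 π electrons) plus a heteroatom lone pair (2) give 6 π electrons. Since 6 = 4n+2 (n=1), ring D is aromatic (imidazole).
Rings E and F form a fused bicyclic system (with one N–H) with 9 sp² atoms and 10 π electrons from ring double bonds plus a heteroatom lone pair. 10 = 4(2)+2, so the system is aromatic and both rings count as aromatic (indole).
Aromatic: A, C, D, E, F. Total: 5.

5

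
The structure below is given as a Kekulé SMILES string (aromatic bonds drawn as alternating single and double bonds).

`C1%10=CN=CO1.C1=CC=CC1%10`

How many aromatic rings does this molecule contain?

The SMILES encodes a five-membered ring with an oxygen at position 1 and a nitrogen at position 3 (in a C=N bond), with two double bonds; a five-membered carbon ring with two conjugated C=C double bonds and one sp³ carbon.
The 5-membered ring with one oxygen and one =N– is fully conjugated (every ring atom contributes a p orbital); 2 ring double bonds (4 π electrons) plus a heteroatom lone pair (2) give 6 π electrons. That satisfies 4n+2 with n=1, so it is aromatic (oxazole).
The 5-membered ring has one sp³ carbon, so it is not fully conjugated — not aromatic (cyclopentadiene).
1 of the 2 rings is aromatic. Total: 1.

1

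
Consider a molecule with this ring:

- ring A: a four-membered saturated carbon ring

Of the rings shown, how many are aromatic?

0

Ring A has only sp³ atoms, so it is not fully conjugated — not aromatic (cyclobutane).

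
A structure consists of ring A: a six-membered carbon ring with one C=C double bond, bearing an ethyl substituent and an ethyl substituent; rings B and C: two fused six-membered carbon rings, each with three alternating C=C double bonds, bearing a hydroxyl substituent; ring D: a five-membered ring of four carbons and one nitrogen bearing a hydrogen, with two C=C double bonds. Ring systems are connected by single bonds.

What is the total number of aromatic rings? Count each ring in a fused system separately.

Ring A has four sp³ carbons, so it is not fully conjugated — not aromatic (cyclohexene).
Rings B and C form a fused bicyclic system with 10 sp² atoms and 10 π electrons from ring double bonds. 10 = 4(2)+2, so the system is aromatic and both rings count as aromatic (naphthalene).
Ring D is fully conjugated (every ring atom contributes a p orbital); 2 ring double bonds (4 π electrons) plus a heteroatom lone pair (2) give 6 π electrons. That satisfies 4n+2 with n=1, so ring D is aromatic (pyrrole).
Aromatic: B, C, D. Total: 3.

3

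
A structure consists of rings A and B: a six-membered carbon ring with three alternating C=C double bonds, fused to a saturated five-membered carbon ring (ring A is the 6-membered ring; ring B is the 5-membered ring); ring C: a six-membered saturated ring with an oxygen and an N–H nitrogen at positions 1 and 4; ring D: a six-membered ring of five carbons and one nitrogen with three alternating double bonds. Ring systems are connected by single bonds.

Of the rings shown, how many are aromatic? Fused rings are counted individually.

Ring A is fully conjugated (every ring atom contributes a p orbital); 3 ring double bonds give 6 π electrons. Since 6 = 4n+2 (n=1), ring A is aromatic (benzene ring).
Ring B has three sp³ carbons, so it is not fully conjugated — not aromatic (cyclopentane ring).
Ring C has only sp³ atoms, so it is not fully conjugated — not aromatic (morpholine).
Ring D is fully conjugated (every ring atom contributes a p orbital); 3 ring double bonds give 6 π electrons. Since 6 = 4n+2 (n=1), ring D is aromatic (pyridine).
Aromatic: A, D. Total: 2.

2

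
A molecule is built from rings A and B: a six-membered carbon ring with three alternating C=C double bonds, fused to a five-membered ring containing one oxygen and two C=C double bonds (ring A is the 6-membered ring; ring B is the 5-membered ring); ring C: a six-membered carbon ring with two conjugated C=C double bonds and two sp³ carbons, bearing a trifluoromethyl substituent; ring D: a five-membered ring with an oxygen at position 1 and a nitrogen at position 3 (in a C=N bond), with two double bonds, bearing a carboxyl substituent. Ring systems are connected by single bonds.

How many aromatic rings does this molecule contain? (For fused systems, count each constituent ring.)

Rings A and B form a fused bicyclic system (with one oxygen) with 9 sp² atoms and 10 π electrons from ring double bonds plus a heteroatom lone pair. 10 = 4(2)+2, so the system is aromatic and both rings count as aromatic (benzofuran).
Ring C has two sp³ carbons, so it is not fully conjugated — not aromatic (1,3-cyclohexadiene).
Ring D is fully conjugated (every ring atom contributes a p orbital); 2 ring double bonds (4 π electrons) plus a heteroatom lone pair (2) give 6 π electrons. 6 = 4(1)+2, so ring D is aromatic (oxazole).
Aromatic: A, B, D. Total: 3.

3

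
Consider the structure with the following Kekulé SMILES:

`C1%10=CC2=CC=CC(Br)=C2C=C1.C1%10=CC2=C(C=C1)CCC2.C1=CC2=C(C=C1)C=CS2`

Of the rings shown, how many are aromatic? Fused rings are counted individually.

The SMILES encodes two fused six-membered carbon rings, each with three alternating C=C double bonds; a six-membered carbon ring with three alternating C=C double bonds, fused to a saturated five-membered carbon ring; a six-membered carbon ring with three alternating C=C double bonds, fused to a five-membered ring containing one sulfur and two C=C double bonds.
The fused 6/6-membered bicyclic is a single π system with 10 sp² atoms and 10 π electrons from ring double bonds. 10 = 4(2)+2, so the system is aromatic and both rings count as aromatic (naphthalene).
The 6-membered ring is planar and fully conjugated; 3 ring double bonds give 6 π electrons. 6 = 4(1)+2, so it is aromatic (benzene ring).
The 5-membered ring has three sp³ carbons, so it is not fully conjugated — not aromatic (cyclopentane ring).
The fused 6/5-membered bicyclic (with one sulfur) is a single π system with 9 sp² atoms and 10 π electrons from ring double bonds plus a heteroatom lone pair. 10 = 4(2)+2, so the system is aromatic and both rings count as aromatic (benzothiophene).
5 of the 6 rings are aromatic. Total: 5.

5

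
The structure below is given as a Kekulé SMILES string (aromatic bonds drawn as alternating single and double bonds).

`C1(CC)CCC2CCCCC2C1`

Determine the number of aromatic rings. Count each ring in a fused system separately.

0

The SMILES encodes two fused six-membered saturated carbon rings.
The 6-membered ring has only sp³ atoms, so it is not fully conjugated — not aromatic (cyclohexane ring).
The second 6-membered ring has only sp³ atoms, so it is not fully conjugated — not aromatic (cyclohexane ring).
None of the rings are aromatic. Total: 0.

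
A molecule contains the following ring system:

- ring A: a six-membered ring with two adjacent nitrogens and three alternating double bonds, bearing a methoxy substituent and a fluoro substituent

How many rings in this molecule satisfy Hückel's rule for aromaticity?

1

Ring A is fully conjugated (every ring atom contributes a p orbital); 3 ring double bonds give 6 π electrons. Since 6 = 4n+2 (n=1), ring A is aromatic (pyridazine).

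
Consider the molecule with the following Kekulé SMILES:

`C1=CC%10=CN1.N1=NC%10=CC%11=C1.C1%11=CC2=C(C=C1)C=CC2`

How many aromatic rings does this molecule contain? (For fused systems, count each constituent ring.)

3

The SMILES encodes a five-membered ring of four carbons and one nitrogen bearing a hydrogen, with two C=C double bonds; a six-membered ring with two adjacent nitrogens and three alternating double bonds; a six-membered carbon ring with three alternating C=C double bonds, fused to a five-membered carbon ring containing one C=C double bond and one sp³ carbon.
The 5-membered ring with one N–H is planar and fully conjugated; 2 ring double bonds (4 π electrons) plus a heteroatom lone pair (2) give 6 π electrons. Since 6 = 4n+2 (n=1), it is aromatic (pyrrole).
The 6-membered ring with two nitrogens (1,2) is fully conjugated (every ring atom contributes a p orbital); 3 ring double bonds give 6 π electrons. 6 = 4(1)+2, so it is aromatic (pyridazine).
The 6-membered ring has a continuous p-orbital overlap around the ring; 3 ring double bonds give 6 π electrons. 6 = 4(1)+2, so it is aromatic (benzene ring).
The 5-membered ring has one sp³ carbon, so it is not fully conjugated — not aromatic (cyclopentene ring).
3 of the 4 rings are aromatic. Total: 3.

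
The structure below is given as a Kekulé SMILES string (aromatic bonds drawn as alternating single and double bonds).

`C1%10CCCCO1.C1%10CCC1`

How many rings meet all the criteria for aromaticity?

0

The SMILES encodes a six-membered saturated ring of five carbons and one oxygen; a four-membered saturated carbon ring.
The 6-membered ring with one oxygen has only sp³ atoms, so it is not fully conjugated — not aromatic (tetrahydropyran).
The 4-membered ring has only sp³ atoms, so it is not fully conjugated — not aromatic (cyclobutane).
None of the rings are aromatic. Total: 0.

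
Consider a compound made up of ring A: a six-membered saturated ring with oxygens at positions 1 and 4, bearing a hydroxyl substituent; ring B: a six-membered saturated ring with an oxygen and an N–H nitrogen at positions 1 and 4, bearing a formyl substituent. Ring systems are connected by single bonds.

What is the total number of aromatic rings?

0

Ring A has only sp³ atoms, so it is not fully conjugated — not aromatic (1,4-dioxane).
Ring B has only sp³ atoms, so it is not fully conjugated — not aromatic (morpholine).
No ring is aromatic. Total: 0.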